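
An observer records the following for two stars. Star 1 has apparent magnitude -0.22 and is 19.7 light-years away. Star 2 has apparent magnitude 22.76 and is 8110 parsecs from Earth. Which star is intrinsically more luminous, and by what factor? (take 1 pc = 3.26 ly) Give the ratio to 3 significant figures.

Star 1: d = 19.7 ly / 3.26 = 6.043 pc
Star 1: M = m − 5 log₁₀ d + 5 = -0.22 − 5·0.7812 + 5 = 0.874
Star 2: M = m − 5 log₁₀ d + 5 = 22.76 − 5·3.9090 + 5 = 8.215
ΔM = M_1 − M_2 = 0.874 − (8.215) = -7.341; smaller M is more luminous → Star 1.
L ratio = 10^(0.4 |ΔM|) = 10^2.936 = 863.9

Star 1 is more luminous, by a factor of 864.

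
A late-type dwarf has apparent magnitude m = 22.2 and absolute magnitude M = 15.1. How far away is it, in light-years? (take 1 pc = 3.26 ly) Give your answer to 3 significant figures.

d ≈ 857 ly

μ = m − M = 7.100
m − M = 5 log₁₀ d − 5
log₁₀ d = (m − M)/5 + 1 = 2.4200
d = 10^2.4200 = 263.0 pc
= 857.5 ly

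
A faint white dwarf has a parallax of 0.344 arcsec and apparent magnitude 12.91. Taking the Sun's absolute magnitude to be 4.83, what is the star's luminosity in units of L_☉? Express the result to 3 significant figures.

L/L_☉ ≈ 4.95×10^-5

d = 1/p = 1/0.344″ = 2.907 pc
M = m − 5 log₁₀ d + 5 = 12.91 − 5·0.4634 + 5 = 15.593
M − M_☉ = 15.593 − 4.83 = 10.763
L/L_☉ = 10^(−0.4 × 10.763) = 4.953×10^-5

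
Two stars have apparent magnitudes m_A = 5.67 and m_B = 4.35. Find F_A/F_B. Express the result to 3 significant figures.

F_A/F_B ≈ 0.296

Δm = 5.67 − (4.35) = 1.32
Flux ratio = 10^(−0.4 Δm) = 10^(−0.4 × 1.32) = 10^-0.528 = 0.2965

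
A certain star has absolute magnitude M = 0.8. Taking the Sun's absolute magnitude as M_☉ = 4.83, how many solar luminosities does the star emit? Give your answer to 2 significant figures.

M − M_☉ = 0.8 − 4.83 = -4.030
L/L_☉ = 10^(−0.4 (M − M_☉)) = 10^1.612 = 40.93

L/L_☉ ≈ 41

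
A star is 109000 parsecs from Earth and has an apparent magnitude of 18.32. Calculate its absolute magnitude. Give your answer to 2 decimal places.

5 log₁₀(d/10 pc) = 5 log₁₀(109000) − 5 = 20.187
M = m − 5 log₁₀(d/10) = 18.32 − 20.187 = -1.867

M ≈ -1.87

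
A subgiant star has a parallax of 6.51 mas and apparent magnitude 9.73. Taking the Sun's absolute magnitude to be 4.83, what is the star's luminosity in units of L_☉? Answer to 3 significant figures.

L/L_☉ ≈ 2.59

d = 1/p = 1000/6.51 mas = 153.6 pc
M = m − 5 log₁₀ d + 5 = 9.73 − 5·2.1864 + 5 = 3.798
M − M_☉ = 3.798 − 4.83 = -1.032
L/L_☉ = 10^(−0.4 × -1.032) = 2.587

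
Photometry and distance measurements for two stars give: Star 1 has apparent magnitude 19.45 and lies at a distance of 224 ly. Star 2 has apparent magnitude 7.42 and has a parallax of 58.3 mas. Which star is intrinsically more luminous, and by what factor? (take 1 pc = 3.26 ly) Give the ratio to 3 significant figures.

Star 2 is more luminous, by a factor of 4040.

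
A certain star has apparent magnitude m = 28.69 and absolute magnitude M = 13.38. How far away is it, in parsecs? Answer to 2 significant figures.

d ≈ 12000 pc

μ = m − M = 15.310
m − M = 5 log₁₀ d − 5
log₁₀ d = (m − M)/5 + 1 = 4.0620
d = 10^4.0620 = 11530 pc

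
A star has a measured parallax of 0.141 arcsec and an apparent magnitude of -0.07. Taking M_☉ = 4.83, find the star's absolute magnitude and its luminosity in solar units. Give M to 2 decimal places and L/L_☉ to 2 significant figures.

d = 1/p = 1/0.141″ = 7.092 pc
M = m − 5 log₁₀ d + 5 = -0.07 − 5·0.8508 + 5 = 0.676
M − M_☉ = 0.676 − 4.83 = -4.154
L/L_☉ = 10^(−0.4 × -4.154) = 45.87

M ≈ 0.68; L/L_☉ ≈ 46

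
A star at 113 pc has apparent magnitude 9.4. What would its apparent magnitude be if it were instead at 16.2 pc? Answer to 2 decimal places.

Flux ∝ 1/d², so Δm = 5 log₁₀(d₂/d₁) = 5 log₁₀(16.2/113) = -4.218
m₂ = m₁ + Δm = 9.4 + (-4.218) = 5.182

m ≈ 5.18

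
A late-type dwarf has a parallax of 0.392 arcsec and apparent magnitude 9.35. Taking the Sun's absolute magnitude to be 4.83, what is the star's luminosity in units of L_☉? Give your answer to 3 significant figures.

L/L_☉ ≈ 1.01×10^-3

d = 1/p = 1/0.392″ = 2.551 pc
M = m − 5 log₁₀ d + 5 = 9.35 − 5·0.4067 + 5 = 12.316
M − M_☉ = 12.316 − 4.83 = 7.486
L/L_☉ = 10^(−0.4 × 7.486) = 1.013×10^-3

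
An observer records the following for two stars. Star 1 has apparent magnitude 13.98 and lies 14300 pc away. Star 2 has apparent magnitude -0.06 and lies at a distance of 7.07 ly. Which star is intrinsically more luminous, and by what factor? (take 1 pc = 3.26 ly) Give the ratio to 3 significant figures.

Star 1 is more luminous, by a factor of 105.

Star 1: M = m − 5 log₁₀ d + 5 = 13.98 − 5·4.1553 + 5 = -1.797
Star 2: d = 7.07 ly / 3.26 = 2.169 pc
Star 2: M = m − 5 log₁₀ d + 5 = -0.06 − 5·0.3362 + 5 = 3.259
ΔM = M_1 − M_2 = -1.797 − (3.259) = -5.056; smaller M is more luminous → Star 1.
L ratio = 10^(0.4 |ΔM|) = 10^2.022 = 105.3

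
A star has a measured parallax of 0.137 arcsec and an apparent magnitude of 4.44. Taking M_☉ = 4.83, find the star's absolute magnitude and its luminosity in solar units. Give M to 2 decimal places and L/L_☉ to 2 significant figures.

M ≈ 5.12; L/L_☉ ≈ 0.76

d = 1/p = 1/0.137″ = 7.299 pc
M = m − 5 log₁₀ d + 5 = 4.44 − 5·0.8633 + 5 = 5.124
M − M_☉ = 5.124 − 4.83 = 0.294
L/L_☉ = 10^(−0.4 × 0.294) = 0.7631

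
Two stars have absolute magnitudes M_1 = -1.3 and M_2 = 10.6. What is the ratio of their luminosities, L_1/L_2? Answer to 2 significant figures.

ΔM = M_1 − M_2 = -11.9
L_1/L_2 = 10^(−0.4 ΔM) = 10^4.760 = 57540

L_1/L_2 ≈ 58000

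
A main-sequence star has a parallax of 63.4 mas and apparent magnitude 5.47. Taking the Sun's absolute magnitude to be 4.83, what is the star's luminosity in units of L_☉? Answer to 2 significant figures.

d = 1/p = 1000/63.4 mas = 15.77 pc
M = m − 5 log₁₀ d + 5 = 5.47 − 5·1.1979 + 5 = 4.480
M − M_☉ = 4.480 − 4.83 = -0.350
L/L_☉ = 10^(−0.4 × -0.350) = 1.380

L/L_☉ ≈ 1.4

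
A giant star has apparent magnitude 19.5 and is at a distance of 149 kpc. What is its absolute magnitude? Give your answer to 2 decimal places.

M ≈ -1.37

d = 149 kpc = 149000 pc
5 log₁₀(d/10 pc) = 5 log₁₀(149000) − 5 = 20.866
M = m − 5 log₁₀(d/10) = 19.5 − 20.866 = -1.366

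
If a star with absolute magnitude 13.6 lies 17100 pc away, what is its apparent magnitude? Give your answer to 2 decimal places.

m ≈ 29.76

m = M + 5 log₁₀ d − 5 = 13.6 + 5·4.2330 − 5 = 29.765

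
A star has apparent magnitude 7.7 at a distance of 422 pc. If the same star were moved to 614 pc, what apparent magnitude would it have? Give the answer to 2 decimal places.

Flux ∝ 1/d², so Δm = 5 log₁₀(d₂/d₁) = 5 log₁₀(614/422) = 0.814
m₂ = m₁ + Δm = 7.7 + (0.814) = 8.514

m ≈ 8.51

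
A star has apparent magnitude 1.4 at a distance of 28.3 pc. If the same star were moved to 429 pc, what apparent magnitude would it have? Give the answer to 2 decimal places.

Flux ∝ 1/d², so Δm = 5 log₁₀(d₂/d₁) = 5 log₁₀(429/28.3) = 5.903
m₂ = m₁ + Δm = 1.4 + (5.903) = 7.303

m ≈ 7.30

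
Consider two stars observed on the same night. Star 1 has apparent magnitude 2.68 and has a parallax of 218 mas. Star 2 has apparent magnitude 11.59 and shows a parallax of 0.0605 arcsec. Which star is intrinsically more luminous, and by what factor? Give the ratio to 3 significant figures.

Star 1: p = 218 mas = 0.218″ → d = 1/p = 4.587 pc
Star 1: M = m − 5 log₁₀ d + 5 = 2.68 − 5·0.6615 + 5 = 4.372
Star 2: d = 1/p = 1/0.0605″ = 16.53 pc
Star 2: M = m − 5 log₁₀ d + 5 = 11.59 − 5·1.2182 + 5 = 10.499
ΔM = M_1 − M_2 = 4.372 − (10.499) = -6.126; smaller M is more luminous → Star 1.
L ratio = 10^(0.4 |ΔM|) = 10^2.451 = 282.2

Star 1 is more luminous, by a factor of 282.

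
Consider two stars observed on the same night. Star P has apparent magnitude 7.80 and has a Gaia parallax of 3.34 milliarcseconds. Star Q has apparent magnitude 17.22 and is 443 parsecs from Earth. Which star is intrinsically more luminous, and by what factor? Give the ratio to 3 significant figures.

Star P: p = 3.34 mas = 3.34×10^-3″ → d = 1/p = 299.4 pc
Star P: M = m − 5 log₁₀ d + 5 = 7.80 − 5·2.4763 + 5 = 0.419
Star Q: M = m − 5 log₁₀ d + 5 = 17.22 − 5·2.6464 + 5 = 8.988
ΔM = M_P − M_Q = 0.419 − (8.988) = -8.569; smaller M is more luminous → Star P.
L ratio = 10^(0.4 |ΔM|) = 10^3.428 = 2677

Star P is more luminous, by a factor of 2680.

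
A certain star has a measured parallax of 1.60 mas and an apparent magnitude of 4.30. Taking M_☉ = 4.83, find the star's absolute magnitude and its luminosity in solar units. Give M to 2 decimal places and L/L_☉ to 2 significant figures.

d = 1/p = 1000/1.60 mas = 625.0 pc
M = m − 5 log₁₀ d + 5 = 4.30 − 5·2.7959 + 5 = -4.679
M − M_☉ = -4.679 − 4.83 = -9.509
L/L_☉ = 10^(−0.4 × -9.509) = 6364

M ≈ -4.68; L/L_☉ ≈ 6400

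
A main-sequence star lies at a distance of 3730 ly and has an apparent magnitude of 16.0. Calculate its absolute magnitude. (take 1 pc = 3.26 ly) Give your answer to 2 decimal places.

M ≈ 5.71

d = 3730 ly / 3.26 = 1144 pc
5 log₁₀(d/10 pc) = 5 log₁₀(1144) − 5 = 10.292
M = m − 5 log₁₀(d/10) = 16.0 − 10.292 = 5.708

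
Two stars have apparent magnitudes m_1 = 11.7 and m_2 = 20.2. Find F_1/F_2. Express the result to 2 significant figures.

Δm = 11.7 − (20.2) = -8.5
Flux ratio = 10^(−0.4 Δm) = 10^(−0.4 × -8.5) = 10^3.400 = 2512

F_1/F_2 ≈ 2500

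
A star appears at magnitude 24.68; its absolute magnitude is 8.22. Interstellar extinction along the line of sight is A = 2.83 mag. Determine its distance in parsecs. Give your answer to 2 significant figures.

m − M = 5 log₁₀(d/10 pc) + A  ⇒  24.68 − (8.22) − 2.83 = 5 log₁₀(d/10)
13.630 = 5 log₁₀(d/10)
log₁₀ d = (m − M − A)/5 + 1 = 3.7260
d = 10^3.7260 = 5321 pc

d ≈ 5300 pc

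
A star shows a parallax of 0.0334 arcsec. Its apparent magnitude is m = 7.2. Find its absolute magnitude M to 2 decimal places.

d = 1/p = 1/0.0334″ = 29.94 pc
5 log₁₀(d/10 pc) = 5 log₁₀(29.94) − 5 = 2.381
M = m − 5 log₁₀(d/10) = 7.2 − 2.381 = 4.819

M ≈ 4.82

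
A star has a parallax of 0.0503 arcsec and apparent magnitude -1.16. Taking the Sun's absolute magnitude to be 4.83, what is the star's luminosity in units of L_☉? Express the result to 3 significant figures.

L/L_☉ ≈ 984

d = 1/p = 1/0.0503″ = 19.88 pc
M = m − 5 log₁₀ d + 5 = -1.16 − 5·1.2984 + 5 = -2.652
M − M_☉ = -2.652 − 4.83 = -7.482
L/L_☉ = 10^(−0.4 × -7.482) = 983.7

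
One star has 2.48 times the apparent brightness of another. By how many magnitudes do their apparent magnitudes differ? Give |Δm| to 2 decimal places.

|Δm| ≈ 0.99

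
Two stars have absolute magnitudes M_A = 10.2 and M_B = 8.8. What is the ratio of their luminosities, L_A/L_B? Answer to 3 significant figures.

ΔM = M_A − M_B = 1.4
L_A/L_B = 10^(−0.4 ΔM) = 10^-0.560 = 0.2754

L_A/L_B ≈ 0.275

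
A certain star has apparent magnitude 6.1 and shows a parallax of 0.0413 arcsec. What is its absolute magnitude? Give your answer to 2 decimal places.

M ≈ 4.18

d = 1/p = 1/0.0413″ = 24.21 pc
5 log₁₀(d/10 pc) = 5 log₁₀(24.21) − 5 = 1.920
M = m − 5 log₁₀(d/10) = 6.1 − 1.920 = 4.180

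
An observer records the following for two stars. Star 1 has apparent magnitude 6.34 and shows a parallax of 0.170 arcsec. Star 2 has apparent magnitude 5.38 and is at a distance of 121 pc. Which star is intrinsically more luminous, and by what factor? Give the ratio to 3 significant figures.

Star 2 is more luminous, by a factor of 1020.

Star 1: d = 1/p = 1/0.170″ = 5.882 pc
Star 1: M = m − 5 log₁₀ d + 5 = 6.34 − 5·0.7696 + 5 = 7.492
Star 2: M = m − 5 log₁₀ d + 5 = 5.38 − 5·2.0828 + 5 = -0.034
ΔM = M_1 − M_2 = 7.492 − (-0.034) = 7.526; smaller M is more luminous → Star 2.
L ratio = 10^(0.4 |ΔM|) = 10^3.010 = 1024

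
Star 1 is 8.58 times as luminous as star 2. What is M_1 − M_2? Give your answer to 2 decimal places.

M_1 − M_2 ≈ -2.33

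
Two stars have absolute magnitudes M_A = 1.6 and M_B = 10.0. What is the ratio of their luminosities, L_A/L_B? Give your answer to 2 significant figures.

L_A/L_B ≈ 2300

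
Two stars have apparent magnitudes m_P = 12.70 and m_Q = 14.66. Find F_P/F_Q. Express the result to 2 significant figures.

Δm = 12.70 − (14.66) = -1.96
Flux ratio = 10^(−0.4 Δm) = 10^(−0.4 × -1.96) = 10^0.784 = 6.081

F_P/F_Q ≈ 6.1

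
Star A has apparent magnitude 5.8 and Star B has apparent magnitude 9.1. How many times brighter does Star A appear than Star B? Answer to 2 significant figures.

21

Magnitude difference = -3.3
Flux ratio = 10^(−0.4 Δm) = 10^(−0.4 × -3.3) = 10^1.320 = 20.89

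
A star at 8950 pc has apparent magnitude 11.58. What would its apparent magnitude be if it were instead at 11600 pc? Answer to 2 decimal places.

m ≈ 12.14

Flux ∝ 1/d², so Δm = 5 log₁₀(d₂/d₁) = 5 log₁₀(11600/8950) = 0.563
m₂ = m₁ + Δm = 11.58 + (0.563) = 12.143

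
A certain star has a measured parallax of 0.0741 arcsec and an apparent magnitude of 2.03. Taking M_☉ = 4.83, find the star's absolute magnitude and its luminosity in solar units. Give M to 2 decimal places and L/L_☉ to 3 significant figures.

d = 1/p = 1/0.0741″ = 13.50 pc
M = m − 5 log₁₀ d + 5 = 2.03 − 5·1.1302 + 5 = 1.379
M − M_☉ = 1.379 − 4.83 = -3.451
L/L_☉ = 10^(−0.4 × -3.451) = 24.01

M ≈ 1.38; L/L_☉ ≈ 24.0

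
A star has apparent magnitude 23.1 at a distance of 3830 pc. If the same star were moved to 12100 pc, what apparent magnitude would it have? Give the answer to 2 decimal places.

Flux ∝ 1/d², so Δm = 5 log₁₀(d₂/d₁) = 5 log₁₀(12100/3830) = 2.498
m₂ = m₁ + Δm = 23.1 + (2.498) = 25.598

m ≈ 25.60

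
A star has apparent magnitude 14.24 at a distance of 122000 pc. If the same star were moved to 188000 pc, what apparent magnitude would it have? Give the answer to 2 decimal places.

m ≈ 15.18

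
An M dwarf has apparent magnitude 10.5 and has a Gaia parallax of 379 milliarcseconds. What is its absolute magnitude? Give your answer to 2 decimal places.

M ≈ 13.39

p = 379 mas = 0.379″ → d = 1/p = 2.639 pc
5 log₁₀(d/10 pc) = 5 log₁₀(2.639) − 5 = -2.893
M = m − 5 log₁₀(d/10) = 10.5 + 2.893 = 13.393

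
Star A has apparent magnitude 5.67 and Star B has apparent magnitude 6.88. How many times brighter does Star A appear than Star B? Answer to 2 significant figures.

Δm = 5.67 − (6.88) = -1.21
Flux ratio = 10^(−0.4 Δm) = 10^(−0.4 × -1.21) = 10^0.484 = 3.048

3.0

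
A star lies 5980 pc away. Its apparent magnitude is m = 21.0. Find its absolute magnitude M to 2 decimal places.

5 log₁₀(d/10 pc) = 5 log₁₀(5980) − 5 = 13.884
M = m − 5 log₁₀(d/10) = 21.0 − 13.884 = 7.116

M ≈ 7.12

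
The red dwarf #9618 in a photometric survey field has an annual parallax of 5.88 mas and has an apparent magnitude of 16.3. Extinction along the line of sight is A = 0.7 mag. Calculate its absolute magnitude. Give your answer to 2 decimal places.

p = 5.88 mas = 5.88×10^-3″ → d = 1/p = 170.1 pc
5 log₁₀(d/10 pc) = 5 log₁₀(170.1) − 5 = 6.153
M = m − 5 log₁₀(d/10) − A = 16.3 − 6.153 − 0.7 = 9.447

M ≈ 9.45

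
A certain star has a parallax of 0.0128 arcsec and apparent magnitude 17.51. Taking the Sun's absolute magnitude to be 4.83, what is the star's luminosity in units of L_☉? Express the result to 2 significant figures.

L/L_☉ ≈ 5.2×10^-4

d = 1/p = 1/0.0128″ = 78.12 pc
M = m − 5 log₁₀ d + 5 = 17.51 − 5·1.8928 + 5 = 13.046
M − M_☉ = 13.046 − 4.83 = 8.216
L/L_☉ = 10^(−0.4 × 8.216) = 5.171×10^-4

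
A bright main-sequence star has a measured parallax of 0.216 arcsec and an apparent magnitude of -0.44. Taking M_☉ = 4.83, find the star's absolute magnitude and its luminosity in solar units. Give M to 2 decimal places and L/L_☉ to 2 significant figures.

d = 1/p = 1/0.216″ = 4.630 pc
M = m − 5 log₁₀ d + 5 = -0.44 − 5·0.6655 + 5 = 1.232
M − M_☉ = 1.232 − 4.83 = -3.598
L/L_☉ = 10^(−0.4 × -3.598) = 27.48

M ≈ 1.23; L/L_☉ ≈ 27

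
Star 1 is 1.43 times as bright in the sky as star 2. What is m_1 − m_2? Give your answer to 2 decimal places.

Pogson: Δm = −2.5 log₁₀(ratio) = −2.5 log₁₀(1.43) = −2.5 × 0.1553 = -0.388
Star 1 is brighter, so it has the smaller magnitude: the difference is negative.

m_1 − m_2 ≈ -0.39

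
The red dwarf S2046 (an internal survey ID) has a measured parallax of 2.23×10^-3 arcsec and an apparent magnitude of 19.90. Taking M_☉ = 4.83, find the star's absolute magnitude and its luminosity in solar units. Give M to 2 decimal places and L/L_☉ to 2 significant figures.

d = 1/p = 1/2.23×10^-3″ = 448.4 pc
M = m − 5 log₁₀ d + 5 = 19.90 − 5·2.6517 + 5 = 11.642
M − M_☉ = 11.642 − 4.83 = 6.812
L/L_☉ = 10^(−0.4 × 6.812) = 1.885×10^-3

M ≈ 11.64; L/L_☉ ≈ 1.9×10^-3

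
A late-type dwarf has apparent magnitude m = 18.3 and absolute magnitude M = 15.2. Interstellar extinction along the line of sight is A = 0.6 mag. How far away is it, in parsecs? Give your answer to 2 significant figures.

d ≈ 32 pc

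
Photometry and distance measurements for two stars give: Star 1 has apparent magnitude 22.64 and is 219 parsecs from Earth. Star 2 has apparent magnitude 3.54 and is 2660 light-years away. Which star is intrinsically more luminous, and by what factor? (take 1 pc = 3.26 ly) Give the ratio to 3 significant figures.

Star 1: M = m − 5 log₁₀ d + 5 = 22.64 − 5·2.3404 + 5 = 15.938
Star 2: d = 2660 ly / 3.26 = 816.0 pc
Star 2: M = m − 5 log₁₀ d + 5 = 3.54 − 5·2.9117 + 5 = -6.018
ΔM = M_1 − M_2 = 15.938 − (-6.018) = 21.956; smaller M is more luminous → Star 2.
L ratio = 10^(0.4 |ΔM|) = 10^8.782 = 6.060×10^8

Star 2 is more luminous, by a factor of 6.06×10^8.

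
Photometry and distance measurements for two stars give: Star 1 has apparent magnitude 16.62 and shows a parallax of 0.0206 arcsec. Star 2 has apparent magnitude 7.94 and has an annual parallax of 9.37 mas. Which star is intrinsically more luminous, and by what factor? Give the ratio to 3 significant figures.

Star 1: d = 1/p = 1/0.0206″ = 48.54 pc
Star 1: M = m − 5 log₁₀ d + 5 = 16.62 − 5·1.6861 + 5 = 13.189
Star 2: p = 9.37 mas = 9.37×10^-3″ → d = 1/p = 106.7 pc
Star 2: M = m − 5 log₁₀ d + 5 = 7.94 − 5·2.0283 + 5 = 2.799
ΔM = M_1 − M_2 = 13.189 − (2.799) = 10.391; smaller M is more luminous → Star 2.
L ratio = 10^(0.4 |ΔM|) = 10^4.156 = 14330

Star 2 is more luminous, by a factor of 14300.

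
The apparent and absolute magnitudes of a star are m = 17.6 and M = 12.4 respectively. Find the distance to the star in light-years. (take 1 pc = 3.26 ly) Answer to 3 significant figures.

Distance modulus: m − M = 17.6 − (12.4) = 5.200
m − M = 5 log₁₀ d − 5
log₁₀ d = (m − M)/5 + 1 = 2.0400
d = 10^2.0400 = 109.6 pc
= 357.5 ly

d ≈ 357 ly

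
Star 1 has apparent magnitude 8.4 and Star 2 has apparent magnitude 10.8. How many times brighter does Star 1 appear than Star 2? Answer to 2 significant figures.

Δm = 8.4 − (10.8) = -2.4
Flux ratio = 10^(−0.4 Δm) = 10^(−0.4 × -2.4) = 10^0.960 = 9.120

9.1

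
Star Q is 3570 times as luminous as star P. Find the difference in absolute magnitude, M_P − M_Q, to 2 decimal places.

M_P − M_Q ≈ 8.88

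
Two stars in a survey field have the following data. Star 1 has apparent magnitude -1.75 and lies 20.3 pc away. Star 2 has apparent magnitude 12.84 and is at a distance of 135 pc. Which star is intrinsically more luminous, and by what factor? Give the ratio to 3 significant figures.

Star 1: M = m − 5 log₁₀ d + 5 = -1.75 − 5·1.3075 + 5 = -3.287
Star 2: M = m − 5 log₁₀ d + 5 = 12.84 − 5·2.1303 + 5 = 7.188
ΔM = M_1 − M_2 = -3.287 − (7.188) = -10.476; smaller M is more luminous → Star 1.
L ratio = 10^(0.4 |ΔM|) = 10^4.190 = 15500

Star 1 is more luminous, by a factor of 15500.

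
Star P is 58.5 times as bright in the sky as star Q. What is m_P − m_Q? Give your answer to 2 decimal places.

m_P − m_Q ≈ -4.42

Pogson: Δm = −2.5 log₁₀(ratio) = −2.5 log₁₀(58.5) = −2.5 × 1.7672 = -4.418
Star P is brighter, so it has the smaller magnitude: the difference is negative.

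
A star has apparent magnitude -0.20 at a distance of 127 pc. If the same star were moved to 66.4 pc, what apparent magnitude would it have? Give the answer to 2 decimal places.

Flux ∝ 1/d², so Δm = 5 log₁₀(d₂/d₁) = 5 log₁₀(66.4/127) = -1.408
m₂ = m₁ + Δm = -0.20 + (-1.408) = -1.608

m ≈ -1.61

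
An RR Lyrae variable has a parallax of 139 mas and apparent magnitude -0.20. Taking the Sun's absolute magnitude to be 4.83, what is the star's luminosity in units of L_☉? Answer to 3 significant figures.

d = 1/p = 1000/139 mas = 7.194 pc
M = m − 5 log₁₀ d + 5 = -0.20 − 5·0.8570 + 5 = 0.515
M − M_☉ = 0.515 − 4.83 = -4.315
L/L_☉ = 10^(−0.4 × -4.315) = 53.21

L/L_☉ ≈ 53.2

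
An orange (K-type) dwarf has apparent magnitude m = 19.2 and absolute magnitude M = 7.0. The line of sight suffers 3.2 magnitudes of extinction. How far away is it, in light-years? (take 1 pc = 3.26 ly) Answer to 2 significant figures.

d ≈ 2100 ly

m − M = 5 log₁₀(d/10 pc) + A  ⇒  19.2 − (7.0) − 3.2 = 5 log₁₀(d/10)
9.000 = 5 log₁₀(d/10)
log₁₀ d = (m − M − A)/5 + 1 = 2.8000
d = 10^2.8000 = 631.0 pc
= 2057 ly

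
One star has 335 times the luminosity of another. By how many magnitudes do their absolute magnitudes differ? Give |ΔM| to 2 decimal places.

|ΔM| ≈ 6.31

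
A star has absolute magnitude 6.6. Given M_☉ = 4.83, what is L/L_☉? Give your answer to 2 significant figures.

L/L_☉ ≈ 0.20

M − M_☉ = 6.6 − 4.83 = 1.770
L/L_☉ = 10^(−0.4 (M − M_☉)) = 10^-0.708 = 0.1959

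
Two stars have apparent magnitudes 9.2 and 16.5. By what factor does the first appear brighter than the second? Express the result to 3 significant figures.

Magnitude difference = -7.3
Flux ratio = 10^(−0.4 Δm) = 10^(−0.4 × -7.3) = 10^2.920 = 831.8

832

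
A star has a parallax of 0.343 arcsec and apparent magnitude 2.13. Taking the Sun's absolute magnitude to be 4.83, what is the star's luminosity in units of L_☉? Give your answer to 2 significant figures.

d = 1/p = 1/0.343″ = 2.915 pc
M = m − 5 log₁₀ d + 5 = 2.13 − 5·0.4647 + 5 = 4.806
M − M_☉ = 4.806 − 4.83 = -0.024
L/L_☉ = 10^(−0.4 × -0.024) = 1.022

L/L_☉ ≈ 1.0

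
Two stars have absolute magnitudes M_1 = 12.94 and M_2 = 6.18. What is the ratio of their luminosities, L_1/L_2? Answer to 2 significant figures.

L_1/L_2 ≈ 2.0×10^-3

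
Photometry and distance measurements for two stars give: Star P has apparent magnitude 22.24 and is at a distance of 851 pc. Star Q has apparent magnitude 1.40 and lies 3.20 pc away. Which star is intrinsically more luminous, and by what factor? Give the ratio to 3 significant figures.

Star P: M = m − 5 log₁₀ d + 5 = 22.24 − 5·2.9299 + 5 = 12.590
Star Q: M = m − 5 log₁₀ d + 5 = 1.40 − 5·0.5051 + 5 = 3.874
ΔM = M_P − M_Q = 12.590 − (3.874) = 8.716; smaller M is more luminous → Star Q.
L ratio = 10^(0.4 |ΔM|) = 10^3.486 = 3065

Star Q is more luminous, by a factor of 3070.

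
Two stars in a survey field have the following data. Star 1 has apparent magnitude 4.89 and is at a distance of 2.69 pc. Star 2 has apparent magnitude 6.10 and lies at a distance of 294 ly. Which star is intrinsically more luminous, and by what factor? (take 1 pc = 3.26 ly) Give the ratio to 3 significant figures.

Star 1: M = m − 5 log₁₀ d + 5 = 4.89 − 5·0.4298 + 5 = 7.741
Star 2: d = 294 ly / 3.26 = 90.18 pc
Star 2: M = m − 5 log₁₀ d + 5 = 6.10 − 5·1.9551 + 5 = 1.324
ΔM = M_1 − M_2 = 7.741 − (1.324) = 6.417; smaller M is more luminous → Star 2.
L ratio = 10^(0.4 |ΔM|) = 10^2.567 = 368.8

Star 2 is more luminous, by a factor of 369.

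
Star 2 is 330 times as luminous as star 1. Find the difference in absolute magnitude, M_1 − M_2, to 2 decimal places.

Pogson: ΔM = −2.5 log₁₀(ratio) = −2.5 log₁₀(330) = −2.5 × 2.5185 = -6.296
Star 2 is brighter so has the smaller magnitude: M_1 − M_2 is positive.

M_1 − M_2 ≈ 6.30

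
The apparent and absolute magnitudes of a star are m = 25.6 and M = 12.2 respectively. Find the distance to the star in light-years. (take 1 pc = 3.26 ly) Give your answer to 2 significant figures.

Distance modulus: m − M = 25.6 − (12.2) = 13.400
m − M = 5 log₁₀ d − 5
log₁₀ d = (m − M)/5 + 1 = 3.6800
d = 10^3.6800 = 4786 pc
= 15600 ly

d ≈ 16000 ly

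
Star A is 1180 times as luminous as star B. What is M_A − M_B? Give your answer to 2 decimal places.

Pogson: ΔM = −2.5 log₁₀(ratio) = −2.5 log₁₀(1180) = −2.5 × 3.0719 = -7.680
Star A is brighter, so it has the smaller magnitude: the difference is negative.

M_A − M_B ≈ -7.68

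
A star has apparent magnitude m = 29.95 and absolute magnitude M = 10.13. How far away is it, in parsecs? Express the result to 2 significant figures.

Distance modulus: m − M = 29.95 − (10.13) = 19.820
m − M = 5 log₁₀ d − 5
log₁₀ d = (m − M)/5 + 1 = 4.9640
d = 10^4.9640 = 92040 pc

d ≈ 92000 pc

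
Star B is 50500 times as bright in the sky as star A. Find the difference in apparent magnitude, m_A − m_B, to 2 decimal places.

Pogson: Δm = −2.5 log₁₀(ratio) = −2.5 log₁₀(50500) = −2.5 × 4.7033 = -11.758
Star B is brighter so has the smaller magnitude: m_A − m_B is positive.

m_A − m_B ≈ 11.76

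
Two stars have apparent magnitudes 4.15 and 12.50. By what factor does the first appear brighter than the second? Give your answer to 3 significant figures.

2190

Δm = 4.15 − (12.50) = -8.35
Flux ratio = 10^(−0.4 Δm) = 10^(−0.4 × -8.35) = 10^3.340 = 2188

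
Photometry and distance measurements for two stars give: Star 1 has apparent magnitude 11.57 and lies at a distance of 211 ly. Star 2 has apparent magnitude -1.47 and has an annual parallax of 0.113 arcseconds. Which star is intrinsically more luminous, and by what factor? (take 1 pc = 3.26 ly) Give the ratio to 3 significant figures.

Star 2 is more luminous, by a factor of 3070.

Star 1: d = 211 ly / 3.26 = 64.72 pc
Star 1: M = m − 5 log₁₀ d + 5 = 11.57 − 5·1.8111 + 5 = 7.515
Star 2: d = 1/p = 1/0.113″ = 8.850 pc
Star 2: M = m − 5 log₁₀ d + 5 = -1.47 − 5·0.9469 + 5 = -1.205
ΔM = M_1 − M_2 = 7.515 − (-1.205) = 8.719; smaller M is more luminous → Star 2.
L ratio = 10^(0.4 |ΔM|) = 10^3.488 = 3074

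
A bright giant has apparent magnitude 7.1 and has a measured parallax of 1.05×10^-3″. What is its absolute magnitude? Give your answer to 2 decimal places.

M ≈ -2.79

d = 1/p = 1/1.05×10^-3″ = 952.4 pc
5 log₁₀(d/10 pc) = 5 log₁₀(952.4) − 5 = 9.894
M = m − 5 log₁₀(d/10) = 7.1 − 9.894 = -2.794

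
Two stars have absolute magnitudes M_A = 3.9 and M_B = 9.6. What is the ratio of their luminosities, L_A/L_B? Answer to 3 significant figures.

ΔM = M_A − M_B = -5.7
L_A/L_B = 10^(−0.4 ΔM) = 10^2.280 = 190.5

L_A/L_B ≈ 191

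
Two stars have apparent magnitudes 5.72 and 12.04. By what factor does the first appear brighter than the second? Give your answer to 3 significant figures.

Magnitude difference = -6.32
Flux ratio = 10^(−0.4 Δm) = 10^(−0.4 × -6.32) = 10^2.528 = 337.3

337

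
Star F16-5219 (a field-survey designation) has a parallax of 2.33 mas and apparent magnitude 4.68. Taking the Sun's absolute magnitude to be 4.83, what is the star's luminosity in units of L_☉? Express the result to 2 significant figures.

L/L_☉ ≈ 2100

d = 1/p = 1000/2.33 mas = 429.2 pc
M = m − 5 log₁₀ d + 5 = 4.68 − 5·2.6326 + 5 = -3.483
M − M_☉ = -3.483 − 4.83 = -8.313
L/L_☉ = 10^(−0.4 × -8.313) = 2115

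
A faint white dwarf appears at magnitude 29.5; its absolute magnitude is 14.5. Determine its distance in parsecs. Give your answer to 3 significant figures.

d ≈ 10000 pc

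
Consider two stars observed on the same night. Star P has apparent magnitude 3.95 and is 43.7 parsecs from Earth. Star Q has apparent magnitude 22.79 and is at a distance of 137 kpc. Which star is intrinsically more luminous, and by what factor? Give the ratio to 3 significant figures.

Star P: M = m − 5 log₁₀ d + 5 = 3.95 − 5·1.6405 + 5 = 0.748
Star Q: d = 137 kpc = 137000 pc
Star Q: M = m − 5 log₁₀ d + 5 = 22.79 − 5·5.1367 + 5 = 2.106
ΔM = M_P − M_Q = 0.748 − (2.106) = -1.359; smaller M is more luminous → Star P.
L ratio = 10^(0.4 |ΔM|) = 10^0.544 = 3.496

Star P is more luminous, by a factor of 3.50.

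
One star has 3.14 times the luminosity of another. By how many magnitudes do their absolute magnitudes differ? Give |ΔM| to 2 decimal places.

|ΔM| ≈ 1.24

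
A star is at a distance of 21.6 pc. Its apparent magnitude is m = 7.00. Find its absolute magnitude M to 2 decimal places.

M ≈ 5.33

5 log₁₀(d/10 pc) = 5 log₁₀(21.60) − 5 = 1.672
M = m − 5 log₁₀(d/10) = 7.00 − 1.672 = 5.328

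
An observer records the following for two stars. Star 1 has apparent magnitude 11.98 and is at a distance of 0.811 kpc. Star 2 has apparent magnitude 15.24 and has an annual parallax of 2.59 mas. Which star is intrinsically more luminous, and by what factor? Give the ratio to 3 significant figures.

Star 1 is more luminous, by a factor of 88.8.

Star 1: d = 0.811 kpc = 811.0 pc
Star 1: M = m − 5 log₁₀ d + 5 = 11.98 − 5·2.9090 + 5 = 2.435
Star 2: p = 2.59 mas = 2.59×10^-3″ → d = 1/p = 386.1 pc
Star 2: M = m − 5 log₁₀ d + 5 = 15.24 − 5·2.5867 + 5 = 7.306
ΔM = M_1 − M_2 = 2.435 − (7.306) = -4.872; smaller M is more luminous → Star 1.
L ratio = 10^(0.4 |ΔM|) = 10^1.949 = 88.85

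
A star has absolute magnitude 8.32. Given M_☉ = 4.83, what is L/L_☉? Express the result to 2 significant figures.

M − M_☉ = 8.32 − 4.83 = 3.490
L/L_☉ = 10^(−0.4 (M − M_☉)) = 10^-1.396 = 0.04018

L/L_☉ ≈ 0.040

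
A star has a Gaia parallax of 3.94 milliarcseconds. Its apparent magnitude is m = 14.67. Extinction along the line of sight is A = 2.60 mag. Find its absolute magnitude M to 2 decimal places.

p = 3.94 mas = 3.94×10^-3″ → d = 1/p = 253.8 pc
5 log₁₀(d/10 pc) = 5 log₁₀(253.8) − 5 = 7.023
M = m − 5 log₁₀(d/10) − A = 14.67 − 7.023 − 2.60 = 5.047

M ≈ 5.05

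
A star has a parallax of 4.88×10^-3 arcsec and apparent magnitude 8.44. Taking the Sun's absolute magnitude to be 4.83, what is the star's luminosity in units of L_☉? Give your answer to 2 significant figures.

L/L_☉ ≈ 15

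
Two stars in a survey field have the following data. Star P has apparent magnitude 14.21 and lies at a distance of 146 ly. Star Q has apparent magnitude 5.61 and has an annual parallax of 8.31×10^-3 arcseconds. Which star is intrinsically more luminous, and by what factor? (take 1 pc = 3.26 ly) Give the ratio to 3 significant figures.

Star P: d = 146 ly / 3.26 = 44.79 pc
Star P: M = m − 5 log₁₀ d + 5 = 14.21 − 5·1.6511 + 5 = 10.954
Star Q: d = 1/p = 1/8.31×10^-3″ = 120.3 pc
Star Q: M = m − 5 log₁₀ d + 5 = 5.61 − 5·2.0804 + 5 = 0.208
ΔM = M_P − M_Q = 10.954 − (0.208) = 10.746; smaller M is more luminous → Star Q.
L ratio = 10^(0.4 |ΔM|) = 10^4.299 = 19890

Star Q is more luminous, by a factor of 19900.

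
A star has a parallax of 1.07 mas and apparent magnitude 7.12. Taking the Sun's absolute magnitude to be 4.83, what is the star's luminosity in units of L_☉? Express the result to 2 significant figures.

d = 1/p = 1000/1.07 mas = 934.6 pc
M = m − 5 log₁₀ d + 5 = 7.12 − 5·2.9706 + 5 = -2.733
M − M_☉ = -2.733 − 4.83 = -7.563
L/L_☉ = 10^(−0.4 × -7.563) = 1060

L/L_☉ ≈ 1100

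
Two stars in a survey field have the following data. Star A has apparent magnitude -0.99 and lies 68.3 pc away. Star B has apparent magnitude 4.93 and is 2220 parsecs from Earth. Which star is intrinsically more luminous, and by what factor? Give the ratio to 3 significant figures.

Star B is more luminous, by a factor of 4.53.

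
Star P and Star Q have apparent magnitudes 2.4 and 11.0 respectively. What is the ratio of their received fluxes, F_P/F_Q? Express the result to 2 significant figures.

Δm = 2.4 − (11.0) = -8.6
Flux ratio = 10^(−0.4 Δm) = 10^(−0.4 × -8.6) = 10^3.440 = 2754

F_P/F_Q ≈ 2800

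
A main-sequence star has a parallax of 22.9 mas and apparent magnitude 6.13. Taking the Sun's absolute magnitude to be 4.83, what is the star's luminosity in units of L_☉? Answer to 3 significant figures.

d = 1/p = 1000/22.9 mas = 43.67 pc
M = m − 5 log₁₀ d + 5 = 6.13 − 5·1.6402 + 5 = 2.929
M − M_☉ = 2.929 − 4.83 = -1.901
L/L_☉ = 10^(−0.4 × -1.901) = 5.759

L/L_☉ ≈ 5.76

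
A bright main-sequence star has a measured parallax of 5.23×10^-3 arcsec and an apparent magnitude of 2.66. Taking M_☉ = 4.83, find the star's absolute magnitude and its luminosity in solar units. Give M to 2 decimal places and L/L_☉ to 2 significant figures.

M ≈ -3.75; L/L_☉ ≈ 2700

d = 1/p = 1/5.23×10^-3″ = 191.2 pc
M = m − 5 log₁₀ d + 5 = 2.66 − 5·2.2815 + 5 = -3.747
M − M_☉ = -3.747 − 4.83 = -8.577
L/L_☉ = 10^(−0.4 × -8.577) = 2698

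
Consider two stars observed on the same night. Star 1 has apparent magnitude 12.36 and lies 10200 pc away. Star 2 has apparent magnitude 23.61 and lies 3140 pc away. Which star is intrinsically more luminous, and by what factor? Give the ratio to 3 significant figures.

Star 1: M = m − 5 log₁₀ d + 5 = 12.36 − 5·4.0086 + 5 = -2.683
Star 2: M = m − 5 log₁₀ d + 5 = 23.61 − 5·3.4969 + 5 = 11.125
ΔM = M_1 − M_2 = -2.683 − (11.125) = -13.808; smaller M is more luminous → Star 1.
L ratio = 10^(0.4 |ΔM|) = 10^5.523 = 333700

Star 1 is more luminous, by a factor of 334000.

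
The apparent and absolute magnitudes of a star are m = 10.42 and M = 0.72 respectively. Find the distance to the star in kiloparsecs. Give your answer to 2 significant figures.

μ = m − M = 9.700
m − M = 5 log₁₀ d − 5
log₁₀ d = (m − M)/5 + 1 = 2.9400
d = 10^2.9400 = 871.0 pc
= 0.8710 kpc

d ≈ 0.87 kpc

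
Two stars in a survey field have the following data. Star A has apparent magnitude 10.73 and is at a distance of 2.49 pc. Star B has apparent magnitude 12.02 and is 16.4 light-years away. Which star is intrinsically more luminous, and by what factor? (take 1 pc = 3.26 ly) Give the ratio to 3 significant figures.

Star A: M = m − 5 log₁₀ d + 5 = 10.73 − 5·0.3962 + 5 = 13.749
Star B: d = 16.4 ly / 3.26 = 5.031 pc
Star B: M = m − 5 log₁₀ d + 5 = 12.02 − 5·0.7016 + 5 = 13.512
ΔM = M_A − M_B = 13.749 − (13.512) = 0.237; smaller M is more luminous → Star B.
L ratio = 10^(0.4 |ΔM|) = 10^0.095 = 1.244

Star B is more luminous, by a factor of 1.24.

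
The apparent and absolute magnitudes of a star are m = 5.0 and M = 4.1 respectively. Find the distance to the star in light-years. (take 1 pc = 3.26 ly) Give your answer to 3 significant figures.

d ≈ 49.3 ly

Distance modulus: m − M = 5.0 − (4.1) = 0.900
m − M = 5 log₁₀ d − 5
log₁₀ d = (m − M)/5 + 1 = 1.1800
d = 10^1.1800 = 15.14 pc
= 49.34 ly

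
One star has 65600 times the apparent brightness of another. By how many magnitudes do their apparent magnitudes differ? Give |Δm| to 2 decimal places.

Pogson: Δm = −2.5 log₁₀(ratio) = −2.5 log₁₀(65600) = −2.5 × 4.8169 = -12.042

|Δm| ≈ 12.04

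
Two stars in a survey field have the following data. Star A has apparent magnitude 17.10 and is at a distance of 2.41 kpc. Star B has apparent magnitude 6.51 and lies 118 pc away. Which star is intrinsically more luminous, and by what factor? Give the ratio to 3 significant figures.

Star B is more luminous, by a factor of 41.3.

Star A: d = 2.41 kpc = 2410 pc
Star A: M = m − 5 log₁₀ d + 5 = 17.10 − 5·3.3820 + 5 = 5.190
Star B: M = m − 5 log₁₀ d + 5 = 6.51 − 5·2.0719 + 5 = 1.151
ΔM = M_A − M_B = 5.190 − (1.151) = 4.039; smaller M is more luminous → Star B.
L ratio = 10^(0.4 |ΔM|) = 10^1.616 = 41.28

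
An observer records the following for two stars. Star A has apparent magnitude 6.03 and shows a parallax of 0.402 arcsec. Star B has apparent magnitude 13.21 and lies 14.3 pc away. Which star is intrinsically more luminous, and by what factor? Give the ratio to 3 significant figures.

Star A is more luminous, by a factor of 22.5.

Star A: d = 1/p = 1/0.402″ = 2.488 pc
Star A: M = m − 5 log₁₀ d + 5 = 6.03 − 5·0.3958 + 5 = 9.051
Star B: M = m − 5 log₁₀ d + 5 = 13.21 − 5·1.1553 + 5 = 12.433
ΔM = M_A − M_B = 9.051 − (12.433) = -3.382; smaller M is more luminous → Star A.
L ratio = 10^(0.4 |ΔM|) = 10^1.353 = 22.54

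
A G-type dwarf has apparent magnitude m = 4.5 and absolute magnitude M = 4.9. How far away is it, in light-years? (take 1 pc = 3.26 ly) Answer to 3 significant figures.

d ≈ 27.1 ly

Distance modulus: m − M = 4.5 − (4.9) = -0.400
m − M = 5 log₁₀ d − 5
log₁₀ d = (m − M)/5 + 1 = 0.9200
d = 10^0.9200 = 8.318 pc
= 27.12 ly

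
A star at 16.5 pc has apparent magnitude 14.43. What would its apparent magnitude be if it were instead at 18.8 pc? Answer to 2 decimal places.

m ≈ 14.71

Flux ∝ 1/d², so Δm = 5 log₁₀(d₂/d₁) = 5 log₁₀(18.8/16.5) = 0.283
m₂ = m₁ + Δm = 14.43 + (0.283) = 14.713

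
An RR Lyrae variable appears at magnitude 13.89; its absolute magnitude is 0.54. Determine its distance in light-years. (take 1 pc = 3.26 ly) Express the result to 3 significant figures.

d ≈ 15200 ly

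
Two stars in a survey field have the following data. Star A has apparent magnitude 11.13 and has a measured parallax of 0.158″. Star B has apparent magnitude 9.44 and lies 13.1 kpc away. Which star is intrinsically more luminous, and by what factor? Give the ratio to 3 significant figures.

Star B is more luminous, by a factor of 2.03×10^7.

Star A: d = 1/p = 1/0.158″ = 6.329 pc
Star A: M = m − 5 log₁₀ d + 5 = 11.13 − 5·0.8013 + 5 = 12.123
Star B: d = 13.1 kpc = 13100 pc
Star B: M = m − 5 log₁₀ d + 5 = 9.44 − 5·4.1173 + 5 = -6.146
ΔM = M_A − M_B = 12.123 − (-6.146) = 18.270; smaller M is more luminous → Star B.
L ratio = 10^(0.4 |ΔM|) = 10^7.308 = 2.032×10^7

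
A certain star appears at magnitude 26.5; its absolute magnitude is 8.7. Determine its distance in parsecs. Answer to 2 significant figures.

d ≈ 36000 pc

Distance modulus: m − M = 26.5 − (8.7) = 17.800
m − M = 5 log₁₀ d − 5
log₁₀ d = (m − M)/5 + 1 = 4.5600
d = 10^4.5600 = 36310 pc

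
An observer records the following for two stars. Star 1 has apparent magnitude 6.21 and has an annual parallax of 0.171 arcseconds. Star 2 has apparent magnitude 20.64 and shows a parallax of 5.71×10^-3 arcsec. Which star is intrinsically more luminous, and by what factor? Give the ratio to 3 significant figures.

Star 1: d = 1/p = 1/0.171″ = 5.848 pc
Star 1: M = m − 5 log₁₀ d + 5 = 6.21 − 5·0.7670 + 5 = 7.375
Star 2: d = 1/p = 1/5.71×10^-3″ = 175.1 pc
Star 2: M = m − 5 log₁₀ d + 5 = 20.64 − 5·2.2434 + 5 = 14.423
ΔM = M_1 − M_2 = 7.375 − (14.423) = -7.048; smaller M is more luminous → Star 1.
L ratio = 10^(0.4 |ΔM|) = 10^2.819 = 659.6

Star 1 is more luminous, by a factor of 660.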